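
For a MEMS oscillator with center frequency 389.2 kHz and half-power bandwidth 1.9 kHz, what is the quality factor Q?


Step 1: Q = f0 / bandwidth
Step 2: Q = 389.2 / 1.9
Q = 204.8


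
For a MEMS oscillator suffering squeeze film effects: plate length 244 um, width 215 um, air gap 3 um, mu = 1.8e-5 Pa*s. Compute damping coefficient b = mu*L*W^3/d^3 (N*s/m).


Step 1: Convert to SI.
L = 244e-6 m, W = 215e-6 m, d = 3e-6 m
Step 2: W^3 = (215e-6)^3 = 9.94e-12 m^3
Step 3: d^3 = (3e-6)^3 = 2.70e-17 m^3
Step 4: b = 1.8e-5 * 244e-6 * 9.94e-12 / 2.70e-17
b = 1.62e-03 N*s/m


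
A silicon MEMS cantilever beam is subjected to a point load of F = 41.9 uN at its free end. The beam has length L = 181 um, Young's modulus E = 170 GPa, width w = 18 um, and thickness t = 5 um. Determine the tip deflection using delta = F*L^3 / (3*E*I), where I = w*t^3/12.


Step 1: Calculate the second moment of area.
I = w * t^3 / 12 = 18 * 5^3 / 12 = 187.5 um^4
Step 2: Convert E to consistent units (1 GPa = 1000 uN/um^2).
E = 170 GPa = 170000 uN/um^2
Step 3: Calculate tip deflection.
delta = F * L^3 / (3 * E * I)
delta = 41.9 * 181^3 / (3 * 170000 * 187.5)
delta = 2.5982 um


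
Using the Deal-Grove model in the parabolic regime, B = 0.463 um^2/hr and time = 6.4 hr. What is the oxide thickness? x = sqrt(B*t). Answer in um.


Step 1: Compute B*t = 0.463 * 6.4 = 2.9632
Step 2: x = sqrt(2.9632)
x = 1.721 um


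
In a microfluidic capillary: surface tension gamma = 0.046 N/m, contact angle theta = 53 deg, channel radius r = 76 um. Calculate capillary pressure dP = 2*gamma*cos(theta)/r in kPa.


Step 1: cos(53 deg) = 0.6018
Step 2: Convert r to m: r = 76e-6 m
Step 3: dP = 2 * 0.046 * 0.6018 / 76e-6 = 728.5 Pa
Step 4: Convert Pa to kPa (divide by 1000).
dP = 0.73 kPa


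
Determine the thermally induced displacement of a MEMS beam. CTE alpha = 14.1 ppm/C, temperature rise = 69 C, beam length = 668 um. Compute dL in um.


Step 1: Convert CTE: alpha = 14.1 ppm/C = 14.1e-6 /C
Step 2: dL = 14.1e-6 * 69 * 668
dL = 0.6499 um


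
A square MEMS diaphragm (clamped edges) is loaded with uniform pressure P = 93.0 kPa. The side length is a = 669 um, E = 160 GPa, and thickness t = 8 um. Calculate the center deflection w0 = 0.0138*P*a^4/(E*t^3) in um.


Step 1: Convert pressure to compatible units (E is in GPa, so P in GPa).
P = 93.0 kPa = 93.0e-6 GPa
Step 2: Compute numerator: 0.0138 * P * a^4.
a^4 = 669^4 = 200310848721
numerator = 0.0138 * 93.0e-6 * 200310848721 = 2.570789e+05
Step 3: Compute denominator: E * t^3 = 160 * 8^3 = 81920
Step 4: w0 = numerator / denominator = 2.570789e+05 / 81920 = 3.1382 um


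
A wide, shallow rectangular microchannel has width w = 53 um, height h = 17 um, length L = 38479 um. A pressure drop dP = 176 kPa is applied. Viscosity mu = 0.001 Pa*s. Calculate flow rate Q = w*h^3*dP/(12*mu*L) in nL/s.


Step 1: Convert all dimensions to SI (meters).
w = 53e-6 m, h = 17e-6 m, L = 38479e-6 m, dP = 176e3 Pa
Step 2: Q = w * h^3 * dP / (12 * mu * L)
Q = 53e-6 * (17e-6)^3 * 176e3 / (12 * 0.001 * 38479e-6) = 9.92499e-11 m^3/s
Step 3: Convert Q from m^3/s to nL/s (1 m^3 = 1e12 nL, so multiply by 1e12).
Q = 99.25 nL/s


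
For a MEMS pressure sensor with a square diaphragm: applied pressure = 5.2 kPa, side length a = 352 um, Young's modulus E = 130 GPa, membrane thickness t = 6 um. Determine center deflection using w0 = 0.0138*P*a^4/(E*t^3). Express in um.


Step 1: Convert pressure to compatible units (E is in GPa, so P in GPa).
P = 5.2 kPa = 5.2e-6 GPa
Step 2: Compute numerator: 0.0138 * P * a^4.
a^4 = 352^4 = 15352201216
numerator = 0.0138 * 5.2e-6 * 15352201216 = 1.1017e+03
Step 3: Compute denominator: E * t^3 = 130 * 6^3 = 28080
Step 4: w0 = numerator / denominator = 1.1017e+03 / 28080 = 0.0392 um


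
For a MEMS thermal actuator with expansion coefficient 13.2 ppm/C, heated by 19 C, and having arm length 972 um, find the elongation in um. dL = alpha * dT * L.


Step 1: Convert CTE: alpha = 13.2 ppm/C = 13.2e-6 /C
Step 2: dL = 13.2e-6 * 19 * 972
dL = 0.2438 um


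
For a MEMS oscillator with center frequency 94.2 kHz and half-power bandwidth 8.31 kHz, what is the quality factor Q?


Step 1: Q = f0 / bandwidth
Step 2: Q = 94.2 / 8.31
Q = 11.3


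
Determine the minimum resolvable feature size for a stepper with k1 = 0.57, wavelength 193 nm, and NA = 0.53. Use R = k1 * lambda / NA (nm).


Step 1: Identify values: k1 = 0.57, lambda = 193 nm, NA = 0.53
Step 2: R = k1 * lambda / NA
R = 0.57 * 193 / 0.53
R = 207.6 nm


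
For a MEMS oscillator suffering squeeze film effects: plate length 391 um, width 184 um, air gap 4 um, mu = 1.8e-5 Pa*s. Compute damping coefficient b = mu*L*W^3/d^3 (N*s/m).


Step 1: Convert to SI.
L = 391e-6 m, W = 184e-6 m, d = 4e-6 m
Step 2: W^3 = (184e-6)^3 = 6.23e-12 m^3
Step 3: d^3 = (4e-6)^3 = 6.40e-17 m^3
Step 4: b = 1.8e-5 * 391e-6 * 6.23e-12 / 6.40e-17
b = 6.85e-04 N*s/m


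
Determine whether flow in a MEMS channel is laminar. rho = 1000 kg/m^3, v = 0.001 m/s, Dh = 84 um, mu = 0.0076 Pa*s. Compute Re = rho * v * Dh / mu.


Step 1: Convert Dh to meters: Dh = 84e-6 m
Step 2: Re = rho * v * Dh / mu
Re = 1000 * 0.001 * 84e-6 / 0.0076
Re = 0.011
Since Re = 0.011 is below ~2300, the flow is laminar.


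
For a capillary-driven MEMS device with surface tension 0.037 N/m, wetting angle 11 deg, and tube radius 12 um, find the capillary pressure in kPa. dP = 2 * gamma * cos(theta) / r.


Step 1: cos(11 deg) = 0.9816
Step 2: Convert r to m: r = 12e-6 m
Step 3: dP = 2 * 0.037 * 0.9816 / 12e-6 = 6053.2 Pa
Step 4: Convert Pa to kPa (divide by 1000).
dP = 6.05 kPa


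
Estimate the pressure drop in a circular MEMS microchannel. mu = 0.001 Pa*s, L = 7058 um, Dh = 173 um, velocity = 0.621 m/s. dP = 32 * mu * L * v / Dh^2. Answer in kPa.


Step 1: Convert to SI: L = 7058e-6 m, Dh = 173e-6 m
Step 2: dP = 32 * 0.001 * 7058e-6 * 0.621 / (173e-6)^2
Step 3: dP = 4686.31 Pa
Step 4: Convert to kPa: dP = 4.69 kPa


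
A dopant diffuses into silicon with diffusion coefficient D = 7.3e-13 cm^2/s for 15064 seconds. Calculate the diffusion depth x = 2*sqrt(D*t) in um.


Step 1: Compute D*t = 7.3e-13 * 15064 = 1.099672e-08 cm^2
Step 2: sqrt(D*t) = 1.04865e-04 cm
Step 3: x = 2 * 1.04865e-04 cm = 2.0973e-04 cm
Step 4: Convert to um (1 cm = 1e4 um): x = 2.097 um


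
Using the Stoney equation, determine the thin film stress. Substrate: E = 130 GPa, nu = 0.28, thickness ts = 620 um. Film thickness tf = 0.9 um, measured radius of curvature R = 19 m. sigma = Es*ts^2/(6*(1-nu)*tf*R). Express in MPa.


Step 1: Compute numerator: Es * ts^2 = 130 * 620^2 = 49972000 (GPa*um^2)
Step 2: Compute denominator (R in um): 6*(1-nu)*tf*R = 6*0.72*0.9*19e6 = 73872000.0 (um^2)
Step 3: sigma (GPa) = 49972000 / 73872000.0 = 6.76467e-01 GPa
Step 4: Convert to MPa (x1000): sigma = 676.5 MPa


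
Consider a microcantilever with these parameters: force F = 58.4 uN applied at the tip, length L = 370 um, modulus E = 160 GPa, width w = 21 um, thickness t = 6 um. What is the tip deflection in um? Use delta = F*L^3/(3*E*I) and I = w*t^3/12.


Step 1: Calculate the second moment of area.
I = w * t^3 / 12 = 21 * 6^3 / 12 = 378.0 um^4
Step 2: Convert E to consistent units (1 GPa = 1000 uN/um^2).
E = 160 GPa = 160000 uN/um^2
Step 3: Calculate tip deflection.
delta = F * L^3 / (3 * E * I)
delta = 58.4 * 370^3 / (3 * 160000 * 378.0)
delta = 16.3037 um


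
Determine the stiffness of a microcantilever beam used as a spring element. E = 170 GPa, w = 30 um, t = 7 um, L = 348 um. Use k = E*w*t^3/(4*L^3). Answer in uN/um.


Step 1: Convert E to consistent units (1 GPa = 1000 uN/um^2).
E = 170 GPa = 170000 uN/um^2
Step 2: Compute t^3 = 7^3 = 343
Step 3: Compute L^3 = 348^3 = 42144192
Step 4: k = 170000 * 30 * 343 / (4 * 42144192)
k = 10.3769 uN/um


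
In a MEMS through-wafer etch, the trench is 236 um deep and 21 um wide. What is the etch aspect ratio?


Step 1: AR = depth / width
Step 2: AR = 236 / 21
AR = 11.2


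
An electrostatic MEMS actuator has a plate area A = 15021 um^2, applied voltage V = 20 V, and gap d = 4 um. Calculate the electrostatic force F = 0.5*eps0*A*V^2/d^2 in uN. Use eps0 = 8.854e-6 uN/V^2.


Step 1: Identify parameters.
eps0 = 8.854e-6 uN/V^2, A = 15021 um^2, V = 20 V, d = 4 um
Step 2: Compute V^2 = 20^2 = 400
Step 3: Compute d^2 = 4^2 = 16
Step 4: F = 0.5 * 8.854e-6 * 15021 * 400 / 16
F = 1.662 uN


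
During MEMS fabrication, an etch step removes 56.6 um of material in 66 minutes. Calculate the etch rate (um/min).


Step 1: Etch rate = depth / time
Step 2: rate = 56.6 / 66
rate = 0.858 um/min


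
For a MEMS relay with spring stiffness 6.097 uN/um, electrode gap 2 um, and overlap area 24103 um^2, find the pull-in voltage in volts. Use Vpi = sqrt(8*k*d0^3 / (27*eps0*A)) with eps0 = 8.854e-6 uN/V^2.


Step 1: Compute numerator: 8 * k * d0^3 = 8 * 6.097 * 2^3 = 390.208
Step 2: Compute denominator: 27 * eps0 * A = 27 * 8.854e-6 * 24103 = 5.762015
Step 3: Vpi = sqrt(390.208 / 5.762015)
Vpi = 8.23 V


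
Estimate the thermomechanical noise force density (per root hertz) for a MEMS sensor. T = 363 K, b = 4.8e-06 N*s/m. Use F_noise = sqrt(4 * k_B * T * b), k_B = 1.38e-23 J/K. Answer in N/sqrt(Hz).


Step 1: Compute 4 * k_B * T * b
= 4 * 1.38e-23 * 363 * 4.8e-06
= 9.6180e-26 N^2/Hz
Step 2: F_noise = sqrt(9.6180e-26)
F_noise = 3.10e-13 N/sqrt(Hz)


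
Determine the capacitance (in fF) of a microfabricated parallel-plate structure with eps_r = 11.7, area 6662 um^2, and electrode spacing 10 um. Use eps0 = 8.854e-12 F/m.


Step 1: Convert area to m^2: A = 6662e-12 m^2
Step 2: Convert gap to m: d = 10e-6 m
Step 3: C = eps0 * eps_r * A / d
C = 8.854e-12 * 11.7 * 6662e-12 / 10e-6
Step 4: Convert to fF (multiply by 1e15).
C = 69.01 fF


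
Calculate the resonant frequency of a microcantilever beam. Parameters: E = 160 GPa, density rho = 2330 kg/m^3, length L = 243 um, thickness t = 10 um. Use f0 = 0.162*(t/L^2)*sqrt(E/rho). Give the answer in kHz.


Step 1: Convert units to SI.
t_SI = 10e-6 m, L_SI = 243e-6 m
Step 2: Calculate sqrt(E/rho).
sqrt(160e9 / 2330) = 8286.71 m/s
Step 3: Compute f0.
f0 = 0.162 * 10e-6 / (243e-6)^2 * 8286.71 = 227344.6 Hz = 227.34 kHz


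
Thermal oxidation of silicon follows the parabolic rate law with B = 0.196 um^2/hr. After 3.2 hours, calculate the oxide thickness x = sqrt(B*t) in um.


Step 1: Compute B*t = 0.196 * 3.2 = 0.6272
Step 2: x = sqrt(0.6272)
x = 0.792 um


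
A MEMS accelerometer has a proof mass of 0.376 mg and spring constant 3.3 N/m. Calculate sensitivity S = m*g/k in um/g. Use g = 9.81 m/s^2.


Step 1: Convert mass: m = 0.376 mg = 3.76e-07 kg
Step 2: S = m * g / k = 3.76e-07 * 9.81 / 3.3
Step 3: S = 1.12e-06 m/g
Step 4: Convert to um/g: S = 1.118 um/g


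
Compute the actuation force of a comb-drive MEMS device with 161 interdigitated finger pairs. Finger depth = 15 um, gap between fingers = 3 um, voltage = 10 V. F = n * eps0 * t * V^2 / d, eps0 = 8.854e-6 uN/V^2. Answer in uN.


Step 1: Parameters: n=161, eps0=8.854e-6 uN/V^2, t=15 um, V=10 V, d=3 um
Step 2: V^2 = 100
Step 3: F = 161 * 8.854e-6 * 15 * 100 / 3
F = 0.713 uN


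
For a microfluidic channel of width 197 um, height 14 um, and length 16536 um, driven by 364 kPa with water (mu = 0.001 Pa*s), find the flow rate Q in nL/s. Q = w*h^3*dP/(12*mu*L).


Step 1: Convert all dimensions to SI (meters).
w = 197e-6 m, h = 14e-6 m, L = 16536e-6 m, dP = 364e3 Pa
Step 2: Q = w * h^3 * dP / (12 * mu * L)
Q = 197e-6 * (14e-6)^3 * 364e3 / (12 * 0.001 * 16536e-6) = 9.9160797e-10 m^3/s
Step 3: Convert Q from m^3/s to nL/s (1 m^3 = 1e12 nL, so multiply by 1e12).
Q = 991.608 nL/s


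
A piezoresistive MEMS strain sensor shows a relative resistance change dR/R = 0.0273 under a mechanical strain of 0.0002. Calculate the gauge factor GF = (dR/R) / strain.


Step 1: Identify values.
dR/R = 0.0273, strain = 0.0002
Step 2: GF = (dR/R) / strain = 0.0273 / 0.0002
GF = 136.5


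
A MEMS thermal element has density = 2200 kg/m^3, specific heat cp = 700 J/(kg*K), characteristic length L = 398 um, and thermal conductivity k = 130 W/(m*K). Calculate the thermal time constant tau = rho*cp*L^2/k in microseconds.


Step 1: Convert L to m: L = 398e-6 m
Step 2: L^2 = (398e-6)^2 = 1.58404e-07 m^2
Step 3: tau = 2200 * 700 * 1.58404e-07 / 130 = 1.87647815e-03 s
Step 4: Convert to microseconds (multiply by 1e6).
tau = 1876.478 us


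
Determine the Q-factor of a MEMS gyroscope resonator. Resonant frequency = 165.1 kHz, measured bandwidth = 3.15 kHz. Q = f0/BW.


Step 1: Q = f0 / bandwidth
Step 2: Q = 165.1 / 3.15
Q = 52.4


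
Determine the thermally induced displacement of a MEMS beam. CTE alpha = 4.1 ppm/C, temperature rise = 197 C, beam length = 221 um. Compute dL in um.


Step 1: Convert CTE: alpha = 4.1 ppm/C = 4.1e-6 /C
Step 2: dL = 4.1e-6 * 197 * 221
dL = 0.1785 um


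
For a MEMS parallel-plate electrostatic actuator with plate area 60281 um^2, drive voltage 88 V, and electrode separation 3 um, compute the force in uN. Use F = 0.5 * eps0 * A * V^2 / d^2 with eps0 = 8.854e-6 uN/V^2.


Step 1: Identify parameters.
eps0 = 8.854e-6 uN/V^2, A = 60281 um^2, V = 88 V, d = 3 um
Step 2: Compute V^2 = 88^2 = 7744
Step 3: Compute d^2 = 3^2 = 9
Step 4: F = 0.5 * 8.854e-6 * 60281 * 7744 / 9
F = 229.622 uN


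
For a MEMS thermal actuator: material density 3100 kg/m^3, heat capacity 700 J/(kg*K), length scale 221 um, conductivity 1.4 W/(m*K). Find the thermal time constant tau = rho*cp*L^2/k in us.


Step 1: Convert L to m: L = 221e-6 m
Step 2: L^2 = (221e-6)^2 = 4.8841e-08 m^2
Step 3: tau = 3100 * 700 * 4.8841e-08 / 1.4 = 7.570355e-02 s
Step 4: Convert to microseconds (multiply by 1e6).
tau = 75703.55 us


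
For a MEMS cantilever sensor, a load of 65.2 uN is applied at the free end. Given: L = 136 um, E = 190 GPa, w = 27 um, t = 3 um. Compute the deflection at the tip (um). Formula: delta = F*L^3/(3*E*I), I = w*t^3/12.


Step 1: Calculate the second moment of area.
I = w * t^3 / 12 = 27 * 3^3 / 12 = 60.75 um^4
Step 2: Convert E to consistent units (1 GPa = 1000 uN/um^2).
E = 190 GPa = 190000 uN/um^2
Step 3: Calculate tip deflection.
delta = F * L^3 / (3 * E * I)
delta = 65.2 * 136^3 / (3 * 190000 * 60.75)
delta = 4.7363 um


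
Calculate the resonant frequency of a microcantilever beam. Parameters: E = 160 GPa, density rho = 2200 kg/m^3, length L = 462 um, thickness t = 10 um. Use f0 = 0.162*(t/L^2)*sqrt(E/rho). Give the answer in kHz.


Step 1: Convert units to SI.
t_SI = 10e-6 m, L_SI = 462e-6 m
Step 2: Calculate sqrt(E/rho).
sqrt(160e9 / 2200) = 8528.03 m/s
Step 3: Compute f0.
f0 = 0.162 * 10e-6 / (462e-6)^2 * 8528.03 = 64726.2 Hz = 64.73 kHz


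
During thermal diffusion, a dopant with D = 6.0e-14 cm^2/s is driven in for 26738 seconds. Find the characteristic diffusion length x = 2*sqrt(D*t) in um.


Step 1: Compute D*t = 6.0e-14 * 26738 = 1.60428e-09 cm^2
Step 2: sqrt(D*t) = 4.0053e-05 cm
Step 3: x = 2 * 4.0053e-05 cm = 8.0106e-05 cm
Step 4: Convert to um (1 cm = 1e4 um): x = 0.801 um


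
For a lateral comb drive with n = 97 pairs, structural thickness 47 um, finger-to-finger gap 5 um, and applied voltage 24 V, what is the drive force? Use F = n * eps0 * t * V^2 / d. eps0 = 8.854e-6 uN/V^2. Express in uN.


Step 1: Parameters: n=97, eps0=8.854e-6 uN/V^2, t=47 um, V=24 V, d=5 um
Step 2: V^2 = 576
Step 3: F = 97 * 8.854e-6 * 47 * 576 / 5
F = 4.65 uN


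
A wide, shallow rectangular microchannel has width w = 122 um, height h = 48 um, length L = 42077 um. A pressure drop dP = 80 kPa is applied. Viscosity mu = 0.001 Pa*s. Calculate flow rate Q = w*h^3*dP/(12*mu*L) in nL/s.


Step 1: Convert all dimensions to SI (meters).
w = 122e-6 m, h = 48e-6 m, L = 42077e-6 m, dP = 80e3 Pa
Step 2: Q = w * h^3 * dP / (12 * mu * L)
Q = 122e-6 * (48e-6)^3 * 80e3 / (12 * 0.001 * 42077e-6) = 2.13770373e-09 m^3/s
Step 3: Convert Q from m^3/s to nL/s (1 m^3 = 1e12 nL, so multiply by 1e12).
Q = 2137.704 nL/s


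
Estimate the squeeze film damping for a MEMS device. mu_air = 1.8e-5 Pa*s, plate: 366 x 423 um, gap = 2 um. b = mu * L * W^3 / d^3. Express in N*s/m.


Step 1: Convert to SI.
L = 366e-6 m, W = 423e-6 m, d = 2e-6 m
Step 2: W^3 = (423e-6)^3 = 7.57e-11 m^3
Step 3: d^3 = (2e-6)^3 = 8.00e-18 m^3
Step 4: b = 1.8e-5 * 366e-6 * 7.57e-11 / 8.00e-18
b = 6.23e-02 N*s/m


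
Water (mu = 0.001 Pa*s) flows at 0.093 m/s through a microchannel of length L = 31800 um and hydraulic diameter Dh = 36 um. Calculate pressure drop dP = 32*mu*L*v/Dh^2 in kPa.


Step 1: Convert to SI: L = 31800e-6 m, Dh = 36e-6 m
Step 2: dP = 32 * 0.001 * 31800e-6 * 0.093 / (36e-6)^2
Step 3: dP = 73022.22 Pa
Step 4: Convert to kPa: dP = 73.02 kPa


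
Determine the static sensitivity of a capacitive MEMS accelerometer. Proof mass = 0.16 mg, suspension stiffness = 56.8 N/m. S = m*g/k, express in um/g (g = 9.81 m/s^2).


Step 1: Convert mass: m = 0.16 mg = 1.60e-07 kg
Step 2: S = m * g / k = 1.60e-07 * 9.81 / 56.8
Step 3: S = 2.76e-08 m/g
Step 4: Convert to um/g: S = 0.028 um/g


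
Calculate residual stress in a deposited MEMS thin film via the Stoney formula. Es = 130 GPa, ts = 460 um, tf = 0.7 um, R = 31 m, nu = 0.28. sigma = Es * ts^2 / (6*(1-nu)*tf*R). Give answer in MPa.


Step 1: Compute numerator: Es * ts^2 = 130 * 460^2 = 27508000 (GPa*um^2)
Step 2: Compute denominator (R in um): 6*(1-nu)*tf*R = 6*0.72*0.7*31e6 = 93744000.0 (um^2)
Step 3: sigma (GPa) = 27508000 / 93744000.0 = 2.93437e-01 GPa
Step 4: Convert to MPa (x1000): sigma = 293.4 MPa


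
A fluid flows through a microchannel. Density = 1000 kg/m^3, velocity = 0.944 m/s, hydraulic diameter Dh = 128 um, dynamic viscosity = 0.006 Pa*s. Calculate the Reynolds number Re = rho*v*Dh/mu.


Step 1: Convert Dh to meters: Dh = 128e-6 m
Step 2: Re = rho * v * Dh / mu
Re = 1000 * 0.944 * 128e-6 / 0.006
Re = 20.139


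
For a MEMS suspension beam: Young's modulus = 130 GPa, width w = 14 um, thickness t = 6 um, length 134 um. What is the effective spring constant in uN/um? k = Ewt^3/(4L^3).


Step 1: Convert E to consistent units (1 GPa = 1000 uN/um^2).
E = 130 GPa = 130000 uN/um^2
Step 2: Compute t^3 = 6^3 = 216
Step 3: Compute L^3 = 134^3 = 2406104
Step 4: k = 130000 * 14 * 216 / (4 * 2406104)
k = 40.8461 uN/um


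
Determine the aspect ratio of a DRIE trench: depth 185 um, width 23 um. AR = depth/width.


Step 1: AR = depth / width
Step 2: AR = 185 / 23
AR = 8.0


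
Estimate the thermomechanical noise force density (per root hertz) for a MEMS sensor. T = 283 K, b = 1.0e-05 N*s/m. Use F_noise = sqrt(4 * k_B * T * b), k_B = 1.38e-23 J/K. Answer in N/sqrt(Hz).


Step 1: Compute 4 * k_B * T * b
= 4 * 1.38e-23 * 283 * 1.0e-05
= 1.5622e-25 N^2/Hz
Step 2: F_noise = sqrt(1.5622e-25)
F_noise = 3.95e-13 N/sqrt(Hz)


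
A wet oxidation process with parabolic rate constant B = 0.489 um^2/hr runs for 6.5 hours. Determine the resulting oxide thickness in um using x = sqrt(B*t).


Step 1: Compute B*t = 0.489 * 6.5 = 3.1785
Step 2: x = sqrt(3.1785)
x = 1.783 um


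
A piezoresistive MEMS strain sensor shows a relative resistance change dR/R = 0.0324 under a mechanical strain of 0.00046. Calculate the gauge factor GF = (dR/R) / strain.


Step 1: Identify values.
dR/R = 0.0324, strain = 0.00046
Step 2: GF = (dR/R) / strain = 0.0324 / 0.00046
GF = 70.4


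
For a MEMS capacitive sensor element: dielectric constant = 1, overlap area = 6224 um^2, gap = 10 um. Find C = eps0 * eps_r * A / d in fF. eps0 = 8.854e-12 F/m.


Step 1: Convert area to m^2: A = 6224e-12 m^2
Step 2: Convert gap to m: d = 10e-6 m
Step 3: C = eps0 * eps_r * A / d
C = 8.854e-12 * 1 * 6224e-12 / 10e-6
Step 4: Convert to fF (multiply by 1e15).
C = 5.51 fF


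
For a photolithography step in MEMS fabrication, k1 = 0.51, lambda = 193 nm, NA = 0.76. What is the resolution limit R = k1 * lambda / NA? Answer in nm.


Step 1: Identify values: k1 = 0.51, lambda = 193 nm, NA = 0.76
Step 2: R = k1 * lambda / NA
R = 0.51 * 193 / 0.76
R = 129.5 nm


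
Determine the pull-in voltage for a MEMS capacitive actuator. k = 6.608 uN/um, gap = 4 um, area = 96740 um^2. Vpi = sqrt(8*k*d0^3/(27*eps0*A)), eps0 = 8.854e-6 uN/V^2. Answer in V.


Step 1: Compute numerator: 8 * k * d0^3 = 8 * 6.608 * 4^3 = 3383.296
Step 2: Compute denominator: 27 * eps0 * A = 27 * 8.854e-6 * 96740 = 23.126471
Step 3: Vpi = sqrt(3383.296 / 23.126471)
Vpi = 12.1 V


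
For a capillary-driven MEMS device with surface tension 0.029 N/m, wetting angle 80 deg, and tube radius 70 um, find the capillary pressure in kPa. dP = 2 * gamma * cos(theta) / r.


Step 1: cos(80 deg) = 0.1736
Step 2: Convert r to m: r = 70e-6 m
Step 3: dP = 2 * 0.029 * 0.1736 / 70e-6 = 143.8 Pa
Step 4: Convert Pa to kPa (divide by 1000).
dP = 0.14 kPa


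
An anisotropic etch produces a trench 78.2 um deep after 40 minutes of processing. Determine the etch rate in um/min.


Step 1: Etch rate = depth / time
Step 2: rate = 78.2 / 40
rate = 1.955 um/min


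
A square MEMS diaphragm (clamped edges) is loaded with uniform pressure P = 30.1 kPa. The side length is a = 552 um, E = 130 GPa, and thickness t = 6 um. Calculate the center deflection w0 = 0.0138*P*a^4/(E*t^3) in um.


Step 1: Convert pressure to compatible units (E is in GPa, so P in GPa).
P = 30.1 kPa = 30.1e-6 GPa
Step 2: Compute numerator: 0.0138 * P * a^4.
a^4 = 552^4 = 92844527616
numerator = 0.0138 * 30.1e-6 * 92844527616 = 3.856576e+04
Step 3: Compute denominator: E * t^3 = 130 * 6^3 = 28080
Step 4: w0 = numerator / denominator = 3.856576e+04 / 28080 = 1.3734 um


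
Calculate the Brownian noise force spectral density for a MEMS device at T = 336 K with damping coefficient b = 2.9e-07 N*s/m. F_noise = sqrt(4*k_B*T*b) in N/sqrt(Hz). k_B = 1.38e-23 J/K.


Step 1: Compute 4 * k_B * T * b
= 4 * 1.38e-23 * 336 * 2.9e-07
= 5.3787e-27 N^2/Hz
Step 2: F_noise = sqrt(5.3787e-27)
F_noise = 7.33e-14 N/sqrt(Hz)


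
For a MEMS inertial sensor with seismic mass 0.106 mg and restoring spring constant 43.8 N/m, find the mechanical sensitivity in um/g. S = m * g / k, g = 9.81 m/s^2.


Step 1: Convert mass: m = 0.106 mg = 1.06e-07 kg
Step 2: S = m * g / k = 1.06e-07 * 9.81 / 43.8
Step 3: S = 2.37e-08 m/g
Step 4: Convert to um/g: S = 0.024 um/g


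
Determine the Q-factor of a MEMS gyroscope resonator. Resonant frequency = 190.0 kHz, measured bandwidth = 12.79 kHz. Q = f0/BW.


Step 1: Q = f0 / bandwidth
Step 2: Q = 190.0 / 12.79
Q = 14.9


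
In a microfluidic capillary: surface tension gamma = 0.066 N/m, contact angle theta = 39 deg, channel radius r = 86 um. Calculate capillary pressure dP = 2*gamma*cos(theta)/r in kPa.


Step 1: cos(39 deg) = 0.7771
Step 2: Convert r to m: r = 86e-6 m
Step 3: dP = 2 * 0.066 * 0.7771 / 86e-6 = 1192.8 Pa
Step 4: Convert Pa to kPa (divide by 1000).
dP = 1.19 kPa


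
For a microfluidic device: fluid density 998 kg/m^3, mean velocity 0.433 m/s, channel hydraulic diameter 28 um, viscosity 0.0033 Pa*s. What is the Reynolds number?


Step 1: Convert Dh to meters: Dh = 28e-6 m
Step 2: Re = rho * v * Dh / mu
Re = 998 * 0.433 * 28e-6 / 0.0033
Re = 3.667


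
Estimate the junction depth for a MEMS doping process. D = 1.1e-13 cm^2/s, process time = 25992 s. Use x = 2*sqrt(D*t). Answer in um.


Step 1: Compute D*t = 1.1e-13 * 25992 = 2.85912e-09 cm^2
Step 2: sqrt(D*t) = 5.34707e-05 cm
Step 3: x = 2 * 5.34707e-05 cm = 1.069414e-04 cm
Step 4: Convert to um (1 cm = 1e4 um): x = 1.069 um


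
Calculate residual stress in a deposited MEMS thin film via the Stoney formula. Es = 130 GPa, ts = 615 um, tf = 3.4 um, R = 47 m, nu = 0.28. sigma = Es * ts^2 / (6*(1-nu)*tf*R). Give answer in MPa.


Step 1: Compute numerator: Es * ts^2 = 130 * 615^2 = 49169250 (GPa*um^2)
Step 2: Compute denominator (R in um): 6*(1-nu)*tf*R = 6*0.72*3.4*47e6 = 690336000.0 (um^2)
Step 3: sigma (GPa) = 49169250 / 690336000.0 = 7.1225e-02 GPa
Step 4: Convert to MPa (x1000): sigma = 71.2 MPa


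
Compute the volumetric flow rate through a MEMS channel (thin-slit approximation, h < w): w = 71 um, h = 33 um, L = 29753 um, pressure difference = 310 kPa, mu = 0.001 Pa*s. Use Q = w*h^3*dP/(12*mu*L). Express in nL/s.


Step 1: Convert all dimensions to SI (meters).
w = 71e-6 m, h = 33e-6 m, L = 29753e-6 m, dP = 310e3 Pa
Step 2: Q = w * h^3 * dP / (12 * mu * L)
Q = 71e-6 * (33e-6)^3 * 310e3 / (12 * 0.001 * 29753e-6) = 2.21538828e-09 m^3/s
Step 3: Convert Q from m^3/s to nL/s (1 m^3 = 1e12 nL, so multiply by 1e12).
Q = 2215.388 nL/s


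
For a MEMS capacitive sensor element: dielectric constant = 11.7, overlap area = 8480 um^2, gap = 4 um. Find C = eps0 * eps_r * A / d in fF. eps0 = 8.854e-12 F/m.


Step 1: Convert area to m^2: A = 8480e-12 m^2
Step 2: Convert gap to m: d = 4e-6 m
Step 3: C = eps0 * eps_r * A / d
C = 8.854e-12 * 11.7 * 8480e-12 / 4e-6
Step 4: Convert to fF (multiply by 1e15).
C = 219.61 fF


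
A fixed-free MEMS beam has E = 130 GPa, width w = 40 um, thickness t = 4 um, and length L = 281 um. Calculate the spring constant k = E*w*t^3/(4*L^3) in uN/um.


Step 1: Convert E to consistent units (1 GPa = 1000 uN/um^2).
E = 130 GPa = 130000 uN/um^2
Step 2: Compute t^3 = 4^3 = 64
Step 3: Compute L^3 = 281^3 = 22188041
Step 4: k = 130000 * 40 * 64 / (4 * 22188041)
k = 3.7498 uN/um


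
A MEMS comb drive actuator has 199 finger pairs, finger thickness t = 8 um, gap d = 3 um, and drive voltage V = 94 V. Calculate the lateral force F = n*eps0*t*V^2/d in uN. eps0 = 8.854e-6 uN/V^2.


Step 1: Parameters: n=199, eps0=8.854e-6 uN/V^2, t=8 um, V=94 V, d=3 um
Step 2: V^2 = 8836
Step 3: F = 199 * 8.854e-6 * 8 * 8836 / 3
F = 41.516 uN


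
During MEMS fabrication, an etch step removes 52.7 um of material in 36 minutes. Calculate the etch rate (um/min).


Step 1: Etch rate = depth / time
Step 2: rate = 52.7 / 36
rate = 1.464 um/min


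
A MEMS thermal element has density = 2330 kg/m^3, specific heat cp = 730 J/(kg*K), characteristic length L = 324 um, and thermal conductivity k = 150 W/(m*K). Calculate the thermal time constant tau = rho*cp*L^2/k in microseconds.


Step 1: Convert L to m: L = 324e-6 m
Step 2: L^2 = (324e-6)^2 = 1.04976e-07 m^2
Step 3: tau = 2330 * 730 * 1.04976e-07 / 150 = 1.19035786e-03 s
Step 4: Convert to microseconds (multiply by 1e6).
tau = 1190.358 us


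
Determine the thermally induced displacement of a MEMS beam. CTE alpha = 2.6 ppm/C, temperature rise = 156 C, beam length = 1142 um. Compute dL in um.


Step 1: Convert CTE: alpha = 2.6 ppm/C = 2.6e-6 /C
Step 2: dL = 2.6e-6 * 156 * 1142
dL = 0.4632 um


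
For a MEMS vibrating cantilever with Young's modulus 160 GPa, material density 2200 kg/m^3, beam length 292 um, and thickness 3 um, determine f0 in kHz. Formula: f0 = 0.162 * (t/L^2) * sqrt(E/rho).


Step 1: Convert units to SI.
t_SI = 3e-6 m, L_SI = 292e-6 m
Step 2: Calculate sqrt(E/rho).
sqrt(160e9 / 2200) = 8528.03 m/s
Step 3: Compute f0.
f0 = 0.162 * 3e-6 / (292e-6)^2 * 8528.03 = 48609.3 Hz = 48.61 kHz


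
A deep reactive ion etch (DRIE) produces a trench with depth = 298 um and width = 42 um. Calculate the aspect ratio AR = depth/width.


Step 1: AR = depth / width
Step 2: AR = 298 / 42
AR = 7.1


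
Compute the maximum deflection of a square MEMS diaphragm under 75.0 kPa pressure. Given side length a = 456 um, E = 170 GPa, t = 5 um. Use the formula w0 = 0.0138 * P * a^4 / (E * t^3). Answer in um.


Step 1: Convert pressure to compatible units (E is in GPa, so P in GPa).
P = 75.0 kPa = 75.0e-6 GPa
Step 2: Compute numerator: 0.0138 * P * a^4.
a^4 = 456^4 = 43237380096
numerator = 0.0138 * 75.0e-6 * 43237380096 = 4.475069e+04
Step 3: Compute denominator: E * t^3 = 170 * 5^3 = 21250
Step 4: w0 = numerator / denominator = 4.475069e+04 / 21250 = 2.1059 um


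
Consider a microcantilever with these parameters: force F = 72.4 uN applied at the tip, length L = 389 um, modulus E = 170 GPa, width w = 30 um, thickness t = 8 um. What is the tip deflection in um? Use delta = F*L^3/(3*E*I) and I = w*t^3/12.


Step 1: Calculate the second moment of area.
I = w * t^3 / 12 = 30 * 8^3 / 12 = 1280.0 um^4
Step 2: Convert E to consistent units (1 GPa = 1000 uN/um^2).
E = 170 GPa = 170000 uN/um^2
Step 3: Calculate tip deflection.
delta = F * L^3 / (3 * E * I)
delta = 72.4 * 389^3 / (3 * 170000 * 1280.0)
delta = 6.5284 um


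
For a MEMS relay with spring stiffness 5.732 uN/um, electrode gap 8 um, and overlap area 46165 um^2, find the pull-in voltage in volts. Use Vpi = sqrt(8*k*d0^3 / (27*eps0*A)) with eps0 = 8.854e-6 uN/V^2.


Step 1: Compute numerator: 8 * k * d0^3 = 8 * 5.732 * 8^3 = 23478.272
Step 2: Compute denominator: 27 * eps0 * A = 27 * 8.854e-6 * 46165 = 11.036113
Step 3: Vpi = sqrt(23478.272 / 11.036113)
Vpi = 46.12 V


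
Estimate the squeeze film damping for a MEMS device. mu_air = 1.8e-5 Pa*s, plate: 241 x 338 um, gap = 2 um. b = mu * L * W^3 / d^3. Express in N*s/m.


Step 1: Convert to SI.
L = 241e-6 m, W = 338e-6 m, d = 2e-6 m
Step 2: W^3 = (338e-6)^3 = 3.86e-11 m^3
Step 3: d^3 = (2e-6)^3 = 8.00e-18 m^3
Step 4: b = 1.8e-5 * 241e-6 * 3.86e-11 / 8.00e-18
b = 2.09e-02 N*s/m


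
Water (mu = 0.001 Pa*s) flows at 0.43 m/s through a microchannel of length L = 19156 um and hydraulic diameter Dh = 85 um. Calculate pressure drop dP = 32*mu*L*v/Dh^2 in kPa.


Step 1: Convert to SI: L = 19156e-6 m, Dh = 85e-6 m
Step 2: dP = 32 * 0.001 * 19156e-6 * 0.43 / (85e-6)^2
Step 3: dP = 36482.57 Pa
Step 4: Convert to kPa: dP = 36.48 kPa


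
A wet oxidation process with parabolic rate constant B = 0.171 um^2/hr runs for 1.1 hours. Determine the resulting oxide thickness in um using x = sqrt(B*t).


Step 1: Compute B*t = 0.171 * 1.1 = 0.1881
Step 2: x = sqrt(0.1881)
x = 0.434 um


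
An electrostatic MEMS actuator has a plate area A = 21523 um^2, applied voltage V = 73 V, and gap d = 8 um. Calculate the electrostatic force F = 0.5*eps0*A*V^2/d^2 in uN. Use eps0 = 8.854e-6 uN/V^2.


Step 1: Identify parameters.
eps0 = 8.854e-6 uN/V^2, A = 21523 um^2, V = 73 V, d = 8 um
Step 2: Compute V^2 = 73^2 = 5329
Step 3: Compute d^2 = 8^2 = 64
Step 4: F = 0.5 * 8.854e-6 * 21523 * 5329 / 64
F = 7.934 uN


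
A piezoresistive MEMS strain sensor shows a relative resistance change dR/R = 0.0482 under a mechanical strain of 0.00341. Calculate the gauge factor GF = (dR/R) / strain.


Step 1: Identify values.
dR/R = 0.0482, strain = 0.00341
Step 2: GF = (dR/R) / strain = 0.0482 / 0.00341
GF = 14.1


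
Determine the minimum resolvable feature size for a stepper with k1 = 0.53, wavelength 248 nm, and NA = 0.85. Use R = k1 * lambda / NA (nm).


Step 1: Identify values: k1 = 0.53, lambda = 248 nm, NA = 0.85
Step 2: R = k1 * lambda / NA
R = 0.53 * 248 / 0.85
R = 154.6 nm


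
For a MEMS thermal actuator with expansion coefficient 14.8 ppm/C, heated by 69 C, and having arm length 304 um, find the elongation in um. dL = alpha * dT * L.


Step 1: Convert CTE: alpha = 14.8 ppm/C = 14.8e-6 /C
Step 2: dL = 14.8e-6 * 69 * 304
dL = 0.3104 um


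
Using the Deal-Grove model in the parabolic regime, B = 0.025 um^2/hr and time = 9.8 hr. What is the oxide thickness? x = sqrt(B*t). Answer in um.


Step 1: Compute B*t = 0.025 * 9.8 = 0.245
Step 2: x = sqrt(0.245)
x = 0.495 um


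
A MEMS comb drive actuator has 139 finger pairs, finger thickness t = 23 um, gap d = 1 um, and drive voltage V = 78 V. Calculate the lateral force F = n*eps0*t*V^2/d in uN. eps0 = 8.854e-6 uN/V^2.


Step 1: Parameters: n=139, eps0=8.854e-6 uN/V^2, t=23 um, V=78 V, d=1 um
Step 2: V^2 = 6084
Step 3: F = 139 * 8.854e-6 * 23 * 6084 / 1
F = 172.215 uN


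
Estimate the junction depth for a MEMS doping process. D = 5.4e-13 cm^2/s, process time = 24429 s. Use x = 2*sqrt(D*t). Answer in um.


Step 1: Compute D*t = 5.4e-13 * 24429 = 1.319166e-08 cm^2
Step 2: sqrt(D*t) = 1.14855e-04 cm
Step 3: x = 2 * 1.14855e-04 cm = 2.2971e-04 cm
Step 4: Convert to um (1 cm = 1e4 um): x = 2.297 um


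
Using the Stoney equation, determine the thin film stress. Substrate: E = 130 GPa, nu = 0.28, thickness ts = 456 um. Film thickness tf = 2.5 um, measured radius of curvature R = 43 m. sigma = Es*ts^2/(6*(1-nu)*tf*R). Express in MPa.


Step 1: Compute numerator: Es * ts^2 = 130 * 456^2 = 27031680 (GPa*um^2)
Step 2: Compute denominator (R in um): 6*(1-nu)*tf*R = 6*0.72*2.5*43e6 = 464400000.0 (um^2)
Step 3: sigma (GPa) = 27031680 / 464400000.0 = 5.8208e-02 GPa
Step 4: Convert to MPa (x1000): sigma = 58.2 MPa


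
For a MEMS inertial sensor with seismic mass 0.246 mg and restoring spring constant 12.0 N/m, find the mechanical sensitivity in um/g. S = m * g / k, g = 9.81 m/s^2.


Step 1: Convert mass: m = 0.246 mg = 2.46e-07 kg
Step 2: S = m * g / k = 2.46e-07 * 9.81 / 12.0
Step 3: S = 2.01e-07 m/g
Step 4: Convert to um/g: S = 0.201 um/g


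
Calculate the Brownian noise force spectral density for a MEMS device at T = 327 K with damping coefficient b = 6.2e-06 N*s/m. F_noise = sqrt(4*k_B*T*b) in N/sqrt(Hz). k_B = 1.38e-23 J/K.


Step 1: Compute 4 * k_B * T * b
= 4 * 1.38e-23 * 327 * 6.2e-06
= 1.1191e-25 N^2/Hz
Step 2: F_noise = sqrt(1.1191e-25)
F_noise = 3.35e-13 N/sqrt(Hz)


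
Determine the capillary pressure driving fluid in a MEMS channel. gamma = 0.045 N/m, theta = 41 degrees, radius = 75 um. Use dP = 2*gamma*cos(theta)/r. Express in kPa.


Step 1: cos(41 deg) = 0.7547
Step 2: Convert r to m: r = 75e-6 m
Step 3: dP = 2 * 0.045 * 0.7547 / 75e-6 = 905.6 Pa
Step 4: Convert Pa to kPa (divide by 1000).
dP = 0.91 kPa


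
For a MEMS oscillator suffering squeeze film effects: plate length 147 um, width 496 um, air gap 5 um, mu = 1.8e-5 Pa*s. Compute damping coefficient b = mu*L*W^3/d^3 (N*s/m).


Step 1: Convert to SI.
L = 147e-6 m, W = 496e-6 m, d = 5e-6 m
Step 2: W^3 = (496e-6)^3 = 1.22e-10 m^3
Step 3: d^3 = (5e-6)^3 = 1.25e-16 m^3
Step 4: b = 1.8e-5 * 147e-6 * 1.22e-10 / 1.25e-16
b = 2.58e-03 N*s/m


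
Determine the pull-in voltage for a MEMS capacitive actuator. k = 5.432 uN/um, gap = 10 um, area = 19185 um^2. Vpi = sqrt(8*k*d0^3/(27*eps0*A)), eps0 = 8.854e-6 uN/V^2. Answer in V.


Step 1: Compute numerator: 8 * k * d0^3 = 8 * 5.432 * 10^3 = 43456.0
Step 2: Compute denominator: 27 * eps0 * A = 27 * 8.854e-6 * 19185 = 4.586328
Step 3: Vpi = sqrt(43456.0 / 4.586328)
Vpi = 97.34 V


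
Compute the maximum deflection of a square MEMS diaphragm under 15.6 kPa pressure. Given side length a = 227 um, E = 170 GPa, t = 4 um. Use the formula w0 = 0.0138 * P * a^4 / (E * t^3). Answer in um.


Step 1: Convert pressure to compatible units (E is in GPa, so P in GPa).
P = 15.6 kPa = 15.6e-6 GPa
Step 2: Compute numerator: 0.0138 * P * a^4.
a^4 = 227^4 = 2655237841
numerator = 0.0138 * 15.6e-6 * 2655237841 = 5.7162e+02
Step 3: Compute denominator: E * t^3 = 170 * 4^3 = 10880
Step 4: w0 = numerator / denominator = 5.7162e+02 / 10880 = 0.0525 um


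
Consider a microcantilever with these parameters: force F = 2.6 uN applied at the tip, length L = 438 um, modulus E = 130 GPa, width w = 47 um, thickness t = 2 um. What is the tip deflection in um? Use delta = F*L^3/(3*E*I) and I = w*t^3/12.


Step 1: Calculate the second moment of area.
I = w * t^3 / 12 = 47 * 2^3 / 12 = 31.3333 um^4
Step 2: Convert E to consistent units (1 GPa = 1000 uN/um^2).
E = 130 GPa = 130000 uN/um^2
Step 3: Calculate tip deflection.
delta = F * L^3 / (3 * E * I)
delta = 2.6 * 438^3 / (3 * 130000 * 31.3333)
delta = 17.8782 um


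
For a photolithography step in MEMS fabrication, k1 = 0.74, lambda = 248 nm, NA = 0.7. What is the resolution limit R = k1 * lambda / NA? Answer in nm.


Step 1: Identify values: k1 = 0.74, lambda = 248 nm, NA = 0.7
Step 2: R = k1 * lambda / NA
R = 0.74 * 248 / 0.7
R = 262.2 nm


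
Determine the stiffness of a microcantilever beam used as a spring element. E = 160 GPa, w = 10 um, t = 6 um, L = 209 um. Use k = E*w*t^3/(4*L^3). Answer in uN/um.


Step 1: Convert E to consistent units (1 GPa = 1000 uN/um^2).
E = 160 GPa = 160000 uN/um^2
Step 2: Compute t^3 = 6^3 = 216
Step 3: Compute L^3 = 209^3 = 9129329
Step 4: k = 160000 * 10 * 216 / (4 * 9129329)
k = 9.464 uN/um


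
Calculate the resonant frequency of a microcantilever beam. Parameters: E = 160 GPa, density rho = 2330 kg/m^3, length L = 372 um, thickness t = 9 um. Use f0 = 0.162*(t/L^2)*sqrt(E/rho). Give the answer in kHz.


Step 1: Convert units to SI.
t_SI = 9e-6 m, L_SI = 372e-6 m
Step 2: Calculate sqrt(E/rho).
sqrt(160e9 / 2330) = 8286.71 m/s
Step 3: Compute f0.
f0 = 0.162 * 9e-6 / (372e-6)^2 * 8286.71 = 87307.9 Hz = 87.31 kHz


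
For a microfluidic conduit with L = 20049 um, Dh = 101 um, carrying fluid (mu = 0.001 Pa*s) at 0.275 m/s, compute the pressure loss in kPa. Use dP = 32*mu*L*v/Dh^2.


Step 1: Convert to SI: L = 20049e-6 m, Dh = 101e-6 m
Step 2: dP = 32 * 0.001 * 20049e-6 * 0.275 / (101e-6)^2
Step 3: dP = 17295.48 Pa
Step 4: Convert to kPa: dP = 17.3 kPa


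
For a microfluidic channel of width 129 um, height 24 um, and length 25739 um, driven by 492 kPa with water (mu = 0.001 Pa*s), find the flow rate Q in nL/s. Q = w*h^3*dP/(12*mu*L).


Step 1: Convert all dimensions to SI (meters).
w = 129e-6 m, h = 24e-6 m, L = 25739e-6 m, dP = 492e3 Pa
Step 2: Q = w * h^3 * dP / (12 * mu * L)
Q = 129e-6 * (24e-6)^3 * 492e3 / (12 * 0.001 * 25739e-6) = 2.84063623e-09 m^3/s
Step 3: Convert Q from m^3/s to nL/s (1 m^3 = 1e12 nL, so multiply by 1e12).
Q = 2840.636 nL/s


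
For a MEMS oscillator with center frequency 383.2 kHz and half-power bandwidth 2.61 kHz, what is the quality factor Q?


Step 1: Q = f0 / bandwidth
Step 2: Q = 383.2 / 2.61
Q = 146.8


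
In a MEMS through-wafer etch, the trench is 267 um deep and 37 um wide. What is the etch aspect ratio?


Step 1: AR = depth / width
Step 2: AR = 267 / 37
AR = 7.2


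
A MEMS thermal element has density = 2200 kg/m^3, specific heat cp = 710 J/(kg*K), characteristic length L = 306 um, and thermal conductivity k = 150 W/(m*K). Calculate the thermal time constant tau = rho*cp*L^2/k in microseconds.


Step 1: Convert L to m: L = 306e-6 m
Step 2: L^2 = (306e-6)^2 = 9.3636e-08 m^2
Step 3: tau = 2200 * 710 * 9.3636e-08 / 150 = 9.7506288e-04 s
Step 4: Convert to microseconds (multiply by 1e6).
tau = 975.063 us


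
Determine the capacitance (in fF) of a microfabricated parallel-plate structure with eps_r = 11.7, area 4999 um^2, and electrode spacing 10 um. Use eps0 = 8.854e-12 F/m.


Step 1: Convert area to m^2: A = 4999e-12 m^2
Step 2: Convert gap to m: d = 10e-6 m
Step 3: C = eps0 * eps_r * A / d
C = 8.854e-12 * 11.7 * 4999e-12 / 10e-6
Step 4: Convert to fF (multiply by 1e15).
C = 51.79 fF


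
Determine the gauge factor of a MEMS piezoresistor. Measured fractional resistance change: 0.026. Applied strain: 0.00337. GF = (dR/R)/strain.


Step 1: Identify values.
dR/R = 0.026, strain = 0.00337
Step 2: GF = (dR/R) / strain = 0.026 / 0.00337
GF = 7.7


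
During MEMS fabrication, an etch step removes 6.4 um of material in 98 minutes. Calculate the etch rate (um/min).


Step 1: Etch rate = depth / time
Step 2: rate = 6.4 / 98
rate = 0.065 um/min


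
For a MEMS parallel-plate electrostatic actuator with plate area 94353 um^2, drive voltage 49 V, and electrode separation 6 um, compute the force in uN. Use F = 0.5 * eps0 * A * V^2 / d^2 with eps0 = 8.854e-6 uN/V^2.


Step 1: Identify parameters.
eps0 = 8.854e-6 uN/V^2, A = 94353 um^2, V = 49 V, d = 6 um
Step 2: Compute V^2 = 49^2 = 2401
Step 3: Compute d^2 = 6^2 = 36
Step 4: F = 0.5 * 8.854e-6 * 94353 * 2401 / 36
F = 27.858 uN


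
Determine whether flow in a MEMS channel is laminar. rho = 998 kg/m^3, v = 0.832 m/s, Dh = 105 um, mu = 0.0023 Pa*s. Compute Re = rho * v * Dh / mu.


Step 1: Convert Dh to meters: Dh = 105e-6 m
Step 2: Re = rho * v * Dh / mu
Re = 998 * 0.832 * 105e-6 / 0.0023
Re = 37.907
Since Re = 37.907 is below ~2300, the flow is laminar.


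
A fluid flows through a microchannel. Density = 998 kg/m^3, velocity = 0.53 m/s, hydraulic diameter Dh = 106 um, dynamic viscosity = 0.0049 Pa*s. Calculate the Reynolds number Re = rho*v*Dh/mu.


Step 1: Convert Dh to meters: Dh = 106e-6 m
Step 2: Re = rho * v * Dh / mu
Re = 998 * 0.53 * 106e-6 / 0.0049
Re = 11.442
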